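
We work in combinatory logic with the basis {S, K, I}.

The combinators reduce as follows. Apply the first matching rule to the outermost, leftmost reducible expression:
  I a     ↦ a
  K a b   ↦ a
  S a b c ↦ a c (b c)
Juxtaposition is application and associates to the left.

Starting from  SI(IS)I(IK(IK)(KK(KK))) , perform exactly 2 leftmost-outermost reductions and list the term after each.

Answer: after 2 steps: I(ISI)(IK(IK)(KK(KK)))

Reduction:
  start: SI(IS)I(IK(IK)(KK(KK)))
  [1] II(ISI)(IK(IK)(KK(KK)))
  [2] I(ISI)(IK(IK)(KK(KK)))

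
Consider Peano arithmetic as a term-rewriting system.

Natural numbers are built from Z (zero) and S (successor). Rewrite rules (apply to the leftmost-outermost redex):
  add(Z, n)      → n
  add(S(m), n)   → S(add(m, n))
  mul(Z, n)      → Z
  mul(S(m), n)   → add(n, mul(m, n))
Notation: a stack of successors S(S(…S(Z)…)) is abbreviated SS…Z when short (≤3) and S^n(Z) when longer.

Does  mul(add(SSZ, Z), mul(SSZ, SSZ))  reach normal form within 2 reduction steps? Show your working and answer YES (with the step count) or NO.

Answer: NO — after 2 steps the term is add(mul(SSZ, SSZ), mul(add(SZ, Z), mul(SSZ, SSZ))), not yet normal

Working:
  start: mul(add(SSZ, Z), mul(SSZ, SSZ))
  [1] mul(S(add(SZ, Z)), mul(SSZ, SSZ))
  [2] add(mul(SSZ, SSZ), mul(add(SZ, Z), mul(SSZ, SSZ)))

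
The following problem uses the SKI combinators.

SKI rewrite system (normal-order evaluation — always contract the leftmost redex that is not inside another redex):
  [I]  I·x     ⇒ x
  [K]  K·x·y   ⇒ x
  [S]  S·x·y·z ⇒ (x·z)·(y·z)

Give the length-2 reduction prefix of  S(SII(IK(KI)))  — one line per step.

  start: S(SII(IK(KI)))
  [1] S(I(IK(KI))(I(IK(KI))))
  [2] S(IK(KI)(I(IK(KI))))

Answer: after 2 steps: S(IK(KI)(I(IK(KI))))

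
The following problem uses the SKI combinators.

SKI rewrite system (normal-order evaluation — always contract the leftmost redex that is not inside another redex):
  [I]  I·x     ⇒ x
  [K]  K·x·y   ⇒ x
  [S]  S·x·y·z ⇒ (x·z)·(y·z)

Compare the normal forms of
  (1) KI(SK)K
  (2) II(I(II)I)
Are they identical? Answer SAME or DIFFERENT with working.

Term A:
  start: KI(SK)K
  step 1: IK
  step 2: K

Term B:
  start: II(I(II)I)
  step 1: I(I(II)I)
  step 2: I(II)I
  step 3: III
  step 4: II
  step 5: I

Answer: DIFFERENT — A ⇓ K, B ⇓ I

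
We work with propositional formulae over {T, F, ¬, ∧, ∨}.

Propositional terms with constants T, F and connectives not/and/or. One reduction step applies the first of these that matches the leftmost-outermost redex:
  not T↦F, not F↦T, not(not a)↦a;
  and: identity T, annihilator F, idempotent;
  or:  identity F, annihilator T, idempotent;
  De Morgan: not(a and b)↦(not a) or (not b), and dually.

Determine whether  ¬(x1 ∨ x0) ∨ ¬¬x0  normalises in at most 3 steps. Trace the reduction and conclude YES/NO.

  start: ¬(x1 ∨ x0) ∨ ¬¬x0
  [1] (¬x1 ∧ ¬x0) ∨ ¬¬x0
  [2] (¬x1 ∧ ¬x0) ∨ x0

Answer: YES — reaches normal form (¬x1 ∧ ¬x0) ∨ x0 in 2 ≤ 3 steps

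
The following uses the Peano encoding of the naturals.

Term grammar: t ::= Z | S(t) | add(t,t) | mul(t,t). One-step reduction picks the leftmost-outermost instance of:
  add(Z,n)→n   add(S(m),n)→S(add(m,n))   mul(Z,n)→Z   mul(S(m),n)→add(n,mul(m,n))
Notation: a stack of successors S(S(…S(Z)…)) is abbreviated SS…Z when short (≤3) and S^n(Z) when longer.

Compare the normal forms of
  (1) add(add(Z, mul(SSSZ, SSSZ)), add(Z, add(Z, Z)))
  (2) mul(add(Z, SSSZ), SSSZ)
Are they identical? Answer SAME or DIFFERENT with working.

Answer: SAME — A ⇓ S^9(Z), B ⇓ S^9(Z)

Working:
Term A:
  start: add(add(Z, mul(SSSZ, SSSZ)), add(Z, add(Z, Z)))
  [1] add(mul(SSSZ, SSSZ), add(Z, add(Z, Z)))
  [2] add(add(SSSZ, mul(SSZ, SSSZ)), add(Z, add(Z, Z)))
  [3] add(S(add(SSZ, mul(SSZ, SSSZ))), add(Z, add(Z, Z)))
  [4] S(add(add(SSZ, mul(SSZ, SSSZ)), add(Z, add(Z, Z))))
  [5] S(add(S(add(SZ, mul(SSZ, SSSZ))), add(Z, add(Z, Z))))
  [6] S(S(add(add(SZ, mul(SSZ, SSSZ)), add(Z, add(Z, Z)))))
  [7] S(S(add(S(add(Z, mul(SSZ, SSSZ))), add(Z, add(Z, Z)))))
  [8] S(S(S(add(add(Z, mul(SSZ, SSSZ)), add(Z, add(Z, Z))))))
  [9] S(S(S(add(mul(SSZ, SSSZ), add(Z, add(Z, Z))))))
  [10] S(S(S(add(add(SSSZ, mul(SZ, SSSZ)), add(Z, add(Z, Z))))))
  [11] S(S(S(add(S(add(SSZ, mul(SZ, SSSZ))), add(Z, add(Z, Z))))))
  [12] S(S(S(S(add(add(SSZ, mul(SZ, SSSZ)), add(Z, add(Z, Z)))))))
  [13] S(S(S(S(add(S(add(SZ, mul(SZ, SSSZ))), add(Z, add(Z, Z)))))))
  [14] S(S(S(S(S(add(add(SZ, mul(SZ, SSSZ)), add(Z, add(Z, Z))))))))
  [15] S(S(S(S(S(add(S(add(Z, mul(SZ, SSSZ))), add(Z, add(Z, Z))))))))
  [16] S(S(S(S(S(S(add(add(Z, mul(SZ, SSSZ)), add(Z, add(Z, Z)))))))))
  [17] S(S(S(S(S(S(add(mul(SZ, SSSZ), add(Z, add(Z, Z)))))))))
  [18] S(S(S(S(S(S(add(add(SSSZ, mul(Z, SSSZ)), add(Z, add(Z, Z)))))))))
  [19] S(S(S(S(S(S(add(S(add(SSZ, mul(Z, SSSZ))), add(Z, add(Z, Z)))))))))
  [20] S(S(S(S(S(S(S(add(add(SSZ, mul(Z, SSSZ)), add(Z, add(Z, Z))))))))))
  [21] S(S(S(S(S(S(S(add(S(add(SZ, mul(Z, SSSZ))), add(Z, add(Z, Z))))))))))
  [22] S(S(S(S(S(S(S(S(add(add(SZ, mul(Z, SSSZ)), add(Z, add(Z, Z)))))))))))
  [23] S(S(S(S(S(S(S(S(add(S(add(Z, mul(Z, SSSZ))), add(Z, add(Z, Z)))))))))))
  [24] S(S(S(S(S(S(S(S(S(add(add(Z, mul(Z, SSSZ)), add(Z, add(Z, Z))))))))))))
  [25] S(S(S(S(S(S(S(S(S(add(mul(Z, SSSZ), add(Z, add(Z, Z))))))))))))
  [26] S(S(S(S(S(S(S(S(S(add(Z, add(Z, add(Z, Z))))))))))))
  [27] S(S(S(S(S(S(S(S(S(add(Z, add(Z, Z)))))))))))
  [28] S(S(S(S(S(S(S(S(S(add(Z, Z))))))))))
  [29] S^9(Z)

Term B:
  start: mul(add(Z, SSSZ), SSSZ)
  [1] mul(SSSZ, SSSZ)
  [2] add(SSSZ, mul(SSZ, SSSZ))
  [3] S(add(SSZ, mul(SSZ, SSSZ)))
  [4] S(S(add(SZ, mul(SSZ, SSSZ))))
  [5] S(S(S(add(Z, mul(SSZ, SSSZ)))))
  [6] S(S(S(mul(SSZ, SSSZ))))
  [7] S(S(S(add(SSSZ, mul(SZ, SSSZ)))))
  [8] S(S(S(S(add(SSZ, mul(SZ, SSSZ))))))
  [9] S(S(S(S(S(add(SZ, mul(SZ, SSSZ)))))))
  [10] S(S(S(S(S(S(add(Z, mul(SZ, SSSZ))))))))
  [11] S(S(S(S(S(S(mul(SZ, SSSZ)))))))
  [12] S(S(S(S(S(S(add(SSSZ, mul(Z, SSSZ))))))))
  [13] S(S(S(S(S(S(S(add(SSZ, mul(Z, SSSZ)))))))))
  [14] S(S(S(S(S(S(S(S(add(SZ, mul(Z, SSSZ))))))))))
  [15] S(S(S(S(S(S(S(S(S(add(Z, mul(Z, SSSZ)))))))))))
  [16] S(S(S(S(S(S(S(S(S(mul(Z, SSSZ))))))))))
  [17] S^9(Z)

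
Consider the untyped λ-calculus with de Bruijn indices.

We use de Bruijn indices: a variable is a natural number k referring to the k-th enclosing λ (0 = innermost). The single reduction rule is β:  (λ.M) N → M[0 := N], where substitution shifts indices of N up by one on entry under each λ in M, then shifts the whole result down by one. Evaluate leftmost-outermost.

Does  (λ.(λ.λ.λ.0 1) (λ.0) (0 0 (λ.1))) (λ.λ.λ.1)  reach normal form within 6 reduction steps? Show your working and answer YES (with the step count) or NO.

Answer: YES — reaches normal form λ.0 (λ.λ.λ.λ.λ.1) in 5 ≤ 6 steps

Working:
  start: (λ.(λ.λ.λ.0 1) (λ.0) (0 0 (λ.1))) (λ.λ.λ.1)
  [1] (λ.λ.λ.0 1) (λ.0) ((λ.λ.λ.1) (λ.λ.λ.1) (λ.λ.λ.λ.1))
  [2] (λ.λ.0 1) ((λ.λ.λ.1) (λ.λ.λ.1) (λ.λ.λ.λ.1))
  [3] λ.0 ((λ.λ.λ.1) (λ.λ.λ.1) (λ.λ.λ.λ.1))
  [4] λ.0 ((λ.λ.1) (λ.λ.λ.λ.1))
  [5] λ.0 (λ.λ.λ.λ.λ.1)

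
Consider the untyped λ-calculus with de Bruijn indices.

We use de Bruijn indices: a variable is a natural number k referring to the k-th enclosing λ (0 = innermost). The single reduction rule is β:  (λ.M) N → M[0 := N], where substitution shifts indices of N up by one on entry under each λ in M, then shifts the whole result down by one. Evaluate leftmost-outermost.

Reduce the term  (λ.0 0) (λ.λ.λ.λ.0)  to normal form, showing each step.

Answer: normal form = λ.λ.λ.0  (in 2 steps)

Working:
  start: (λ.0 0) (λ.λ.λ.λ.0)
  →1  (λ.λ.λ.λ.0) (λ.λ.λ.λ.0)
  →2  λ.λ.λ.0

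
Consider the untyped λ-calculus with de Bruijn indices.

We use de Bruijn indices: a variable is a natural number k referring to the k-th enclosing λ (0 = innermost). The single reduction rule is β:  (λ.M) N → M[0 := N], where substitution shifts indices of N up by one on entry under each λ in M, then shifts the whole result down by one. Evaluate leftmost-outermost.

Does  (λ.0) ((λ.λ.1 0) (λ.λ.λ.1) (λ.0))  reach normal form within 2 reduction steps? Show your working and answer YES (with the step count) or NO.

Answer: NO — after 2 steps the term is (λ.(λ.λ.λ.1) 0) (λ.0), not yet normal

Working:
  start: (λ.0) ((λ.λ.1 0) (λ.λ.λ.1) (λ.0))
  [1] (λ.λ.1 0) (λ.λ.λ.1) (λ.0)
  [2] (λ.(λ.λ.λ.1) 0) (λ.0)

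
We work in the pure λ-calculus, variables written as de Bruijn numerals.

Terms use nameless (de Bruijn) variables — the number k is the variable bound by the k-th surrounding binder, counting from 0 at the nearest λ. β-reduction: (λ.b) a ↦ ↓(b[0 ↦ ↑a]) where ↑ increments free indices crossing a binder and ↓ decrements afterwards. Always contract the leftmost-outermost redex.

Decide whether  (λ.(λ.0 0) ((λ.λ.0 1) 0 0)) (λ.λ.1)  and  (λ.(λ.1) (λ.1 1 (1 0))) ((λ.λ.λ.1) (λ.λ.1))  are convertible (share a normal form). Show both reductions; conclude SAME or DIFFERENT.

Term A:
  start: (λ.(λ.0 0) ((λ.λ.0 1) 0 0)) (λ.λ.1)
  [1] (λ.0 0) ((λ.λ.0 1) (λ.λ.1) (λ.λ.1))
  [2] (λ.λ.0 1) (λ.λ.1) (λ.λ.1) ((λ.λ.0 1) (λ.λ.1) (λ.λ.1))
  [3] (λ.0 (λ.λ.1)) (λ.λ.1) ((λ.λ.0 1) (λ.λ.1) (λ.λ.1))
  [4] (λ.λ.1) (λ.λ.1) ((λ.λ.0 1) (λ.λ.1) (λ.λ.1))
  [5] (λ.λ.λ.1) ((λ.λ.0 1) (λ.λ.1) (λ.λ.1))
  [6] λ.λ.1

Term B:
  start: (λ.(λ.1) (λ.1 1 (1 0))) ((λ.λ.λ.1) (λ.λ.1))
  [1] (λ.(λ.λ.λ.1) (λ.λ.1)) (λ.(λ.λ.λ.1) (λ.λ.1) ((λ.λ.λ.1) (λ.λ.1)) ((λ.λ.λ.1) (λ.λ.1) 0))
  [2] (λ.λ.λ.1) (λ.λ.1)
  [3] λ.λ.1

Answer: SAME — A ⇓ λ.λ.1, B ⇓ λ.λ.1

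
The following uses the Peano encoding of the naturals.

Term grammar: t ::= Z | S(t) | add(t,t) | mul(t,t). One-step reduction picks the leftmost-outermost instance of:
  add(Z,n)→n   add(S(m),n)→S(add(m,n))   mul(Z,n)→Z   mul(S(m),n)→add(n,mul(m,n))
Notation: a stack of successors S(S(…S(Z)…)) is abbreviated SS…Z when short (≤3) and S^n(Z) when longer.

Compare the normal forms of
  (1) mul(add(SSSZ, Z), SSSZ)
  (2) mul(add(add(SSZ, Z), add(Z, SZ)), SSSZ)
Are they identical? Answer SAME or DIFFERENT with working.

Term A:
  start: mul(add(SSSZ, Z), SSSZ)
  [1] mul(S(add(SSZ, Z)), SSSZ)
  [2] add(SSSZ, mul(add(SSZ, Z), SSSZ))
  [3] S(add(SSZ, mul(add(SSZ, Z), SSSZ)))
  [4] S(S(add(SZ, mul(add(SSZ, Z), SSSZ))))
  [5] S(S(S(add(Z, mul(add(SSZ, Z), SSSZ)))))
  [6] S(S(S(mul(add(SSZ, Z), SSSZ))))
  [7] S(S(S(mul(S(add(SZ, Z)), SSSZ))))
  [8] S(S(S(add(SSSZ, mul(add(SZ, Z), SSSZ)))))
  [9] S(S(S(S(add(SSZ, mul(add(SZ, Z), SSSZ))))))
  [10] S(S(S(S(S(add(SZ, mul(add(SZ, Z), SSSZ)))))))
  [11] S(S(S(S(S(S(add(Z, mul(add(SZ, Z), SSSZ))))))))
  [12] S(S(S(S(S(S(mul(add(SZ, Z), SSSZ)))))))
  [13] S(S(S(S(S(S(mul(S(add(Z, Z)), SSSZ)))))))
  [14] S(S(S(S(S(S(add(SSSZ, mul(add(Z, Z), SSSZ))))))))
  [15] S(S(S(S(S(S(S(add(SSZ, mul(add(Z, Z), SSSZ)))))))))
  [16] S(S(S(S(S(S(S(S(add(SZ, mul(add(Z, Z), SSSZ))))))))))
  [17] S(S(S(S(S(S(S(S(S(add(Z, mul(add(Z, Z), SSSZ)))))))))))
  [18] S(S(S(S(S(S(S(S(S(mul(add(Z, Z), SSSZ))))))))))
  [19] S(S(S(S(S(S(S(S(S(mul(Z, SSSZ))))))))))
  [20] S^9(Z)

Term B:
  start: mul(add(add(SSZ, Z), add(Z, SZ)), SSSZ)
  [1] mul(add(S(add(SZ, Z)), add(Z, SZ)), SSSZ)
  [2] mul(S(add(add(SZ, Z), add(Z, SZ))), SSSZ)
  [3] add(SSSZ, mul(add(add(SZ, Z), add(Z, SZ)), SSSZ))
  [4] S(add(SSZ, mul(add(add(SZ, Z), add(Z, SZ)), SSSZ)))
  [5] S(S(add(SZ, mul(add(add(SZ, Z), add(Z, SZ)), SSSZ))))
  [6] S(S(S(add(Z, mul(add(add(SZ, Z), add(Z, SZ)), SSSZ)))))
  [7] S(S(S(mul(add(add(SZ, Z), add(Z, SZ)), SSSZ))))
  [8] S(S(S(mul(add(S(add(Z, Z)), add(Z, SZ)), SSSZ))))
  [9] S(S(S(mul(S(add(add(Z, Z), add(Z, SZ))), SSSZ))))
  [10] S(S(S(add(SSSZ, mul(add(add(Z, Z), add(Z, SZ)), SSSZ)))))
  [11] S(S(S(S(add(SSZ, mul(add(add(Z, Z), add(Z, SZ)), SSSZ))))))
  [12] S(S(S(S(S(add(SZ, mul(add(add(Z, Z), add(Z, SZ)), SSSZ)))))))
  [13] S(S(S(S(S(S(add(Z, mul(add(add(Z, Z), add(Z, SZ)), SSSZ))))))))
  [14] S(S(S(S(S(S(mul(add(add(Z, Z), add(Z, SZ)), SSSZ)))))))
  [15] S(S(S(S(S(S(mul(add(Z, add(Z, SZ)), SSSZ)))))))
  [16] S(S(S(S(S(S(mul(add(Z, SZ), SSSZ)))))))
  [17] S(S(S(S(S(S(mul(SZ, SSSZ)))))))
  [18] S(S(S(S(S(S(add(SSSZ, mul(Z, SSSZ))))))))
  [19] S(S(S(S(S(S(S(add(SSZ, mul(Z, SSSZ)))))))))
  [20] S(S(S(S(S(S(S(S(add(SZ, mul(Z, SSSZ))))))))))
  [21] S(S(S(S(S(S(S(S(S(add(Z, mul(Z, SSSZ)))))))))))
  [22] S(S(S(S(S(S(S(S(S(mul(Z, SSSZ))))))))))
  [23] S^9(Z)

Answer: SAME — A ⇓ S^9(Z), B ⇓ S^9(Z)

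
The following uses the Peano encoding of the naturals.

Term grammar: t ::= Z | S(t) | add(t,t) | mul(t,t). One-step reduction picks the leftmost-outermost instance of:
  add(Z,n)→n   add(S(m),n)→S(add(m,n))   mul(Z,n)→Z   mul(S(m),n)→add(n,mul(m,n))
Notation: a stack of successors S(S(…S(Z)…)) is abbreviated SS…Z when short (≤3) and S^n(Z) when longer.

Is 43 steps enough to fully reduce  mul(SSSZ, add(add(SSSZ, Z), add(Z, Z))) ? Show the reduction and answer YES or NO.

  start: mul(SSSZ, add(add(SSSZ, Z), add(Z, Z)))
  step 1: add(add(add(SSSZ, Z), add(Z, Z)), mul(SSZ, add(add(SSSZ, Z), add(Z, Z))))
  step 2: add(add(S(add(SSZ, Z)), add(Z, Z)), mul(SSZ, add(add(SSSZ, Z), add(Z, Z))))
  step 3: add(S(add(add(SSZ, Z), add(Z, Z))), mul(SSZ, add(add(SSSZ, Z), add(Z, Z))))
  step 4: S(add(add(add(SSZ, Z), add(Z, Z)), mul(SSZ, add(add(SSSZ, Z), add(Z, Z)))))
  step 5: S(add(add(S(add(SZ, Z)), add(Z, Z)), mul(SSZ, add(add(SSSZ, Z), add(Z, Z)))))
  step 6: S(add(S(add(add(SZ, Z), add(Z, Z))), mul(SSZ, add(add(SSSZ, Z), add(Z, Z)))))
  step 7: S(S(add(add(add(SZ, Z), add(Z, Z)), mul(SSZ, add(add(SSSZ, Z), add(Z, Z))))))
  step 8: S(S(add(add(S(add(Z, Z)), add(Z, Z)), mul(SSZ, add(add(SSSZ, Z), add(Z, Z))))))
  step 9: S(S(add(S(add(add(Z, Z), add(Z, Z))), mul(SSZ, add(add(SSSZ, Z), add(Z, Z))))))
  step 10: S(S(S(add(add(add(Z, Z), add(Z, Z)), mul(SSZ, add(add(SSSZ, Z), add(Z, Z)))))))
  step 11: S(S(S(add(add(Z, add(Z, Z)), mul(SSZ, add(add(SSSZ, Z), add(Z, Z)))))))
  step 12: S(S(S(add(add(Z, Z), mul(SSZ, add(add(SSSZ, Z), add(Z, Z)))))))
  step 13: S(S(S(add(Z, mul(SSZ, add(add(SSSZ, Z), add(Z, Z)))))))
  step 14: S(S(S(mul(SSZ, add(add(SSSZ, Z), add(Z, Z))))))
  step 15: S(S(S(add(add(add(SSSZ, Z), add(Z, Z)), mul(SZ, add(add(SSSZ, Z), add(Z, Z)))))))
  step 16: S(S(S(add(add(S(add(SSZ, Z)), add(Z, Z)), mul(SZ, add(add(SSSZ, Z), add(Z, Z)))))))
  step 17: S(S(S(add(S(add(add(SSZ, Z), add(Z, Z))), mul(SZ, add(add(SSSZ, Z), add(Z, Z)))))))
  step 18: S(S(S(S(add(add(add(SSZ, Z), add(Z, Z)), mul(SZ, add(add(SSSZ, Z), add(Z, Z))))))))
  step 19: S(S(S(S(add(add(S(add(SZ, Z)), add(Z, Z)), mul(SZ, add(add(SSSZ, Z), add(Z, Z))))))))
  step 20: S(S(S(S(add(S(add(add(SZ, Z), add(Z, Z))), mul(SZ, add(add(SSSZ, Z), add(Z, Z))))))))
  step 21: S(S(S(S(S(add(add(add(SZ, Z), add(Z, Z)), mul(SZ, add(add(SSSZ, Z), add(Z, Z)))))))))
  step 22: S(S(S(S(S(add(add(S(add(Z, Z)), add(Z, Z)), mul(SZ, add(add(SSSZ, Z), add(Z, Z)))))))))
  step 23: S(S(S(S(S(add(S(add(add(Z, Z), add(Z, Z))), mul(SZ, add(add(SSSZ, Z), add(Z, Z)))))))))
  step 24: S(S(S(S(S(S(add(add(add(Z, Z), add(Z, Z)), mul(SZ, add(add(SSSZ, Z), add(Z, Z))))))))))
  step 25: S(S(S(S(S(S(add(add(Z, add(Z, Z)), mul(SZ, add(add(SSSZ, Z), add(Z, Z))))))))))
  step 26: S(S(S(S(S(S(add(add(Z, Z), mul(SZ, add(add(SSSZ, Z), add(Z, Z))))))))))
  step 27: S(S(S(S(S(S(add(Z, mul(SZ, add(add(SSSZ, Z), add(Z, Z))))))))))
  step 28: S(S(S(S(S(S(mul(SZ, add(add(SSSZ, Z), add(Z, Z)))))))))
  step 29: S(S(S(S(S(S(add(add(add(SSSZ, Z), add(Z, Z)), mul(Z, add(add(SSSZ, Z), add(Z, Z))))))))))
  step 30: S(S(S(S(S(S(add(add(S(add(SSZ, Z)), add(Z, Z)), mul(Z, add(add(SSSZ, Z), add(Z, Z))))))))))
  step 31: S(S(S(S(S(S(add(S(add(add(SSZ, Z), add(Z, Z))), mul(Z, add(add(SSSZ, Z), add(Z, Z))))))))))
  step 32: S(S(S(S(S(S(S(add(add(add(SSZ, Z), add(Z, Z)), mul(Z, add(add(SSSZ, Z), add(Z, Z)))))))))))
  step 33: S(S(S(S(S(S(S(add(add(S(add(SZ, Z)), add(Z, Z)), mul(Z, add(add(SSSZ, Z), add(Z, Z)))))))))))
  step 34: S(S(S(S(S(S(S(add(S(add(add(SZ, Z), add(Z, Z))), mul(Z, add(add(SSSZ, Z), add(Z, Z)))))))))))
  step 35: S(S(S(S(S(S(S(S(add(add(add(SZ, Z), add(Z, Z)), mul(Z, add(add(SSSZ, Z), add(Z, Z))))))))))))
  step 36: S(S(S(S(S(S(S(S(add(add(S(add(Z, Z)), add(Z, Z)), mul(Z, add(add(SSSZ, Z), add(Z, Z))))))))))))
  step 37: S(S(S(S(S(S(S(S(add(S(add(add(Z, Z), add(Z, Z))), mul(Z, add(add(SSSZ, Z), add(Z, Z))))))))))))
  step 38: S(S(S(S(S(S(S(S(S(add(add(add(Z, Z), add(Z, Z)), mul(Z, add(add(SSSZ, Z), add(Z, Z)))))))))))))
  step 39: S(S(S(S(S(S(S(S(S(add(add(Z, add(Z, Z)), mul(Z, add(add(SSSZ, Z), add(Z, Z)))))))))))))
  step 40: S(S(S(S(S(S(S(S(S(add(add(Z, Z), mul(Z, add(add(SSSZ, Z), add(Z, Z)))))))))))))
  step 41: S(S(S(S(S(S(S(S(S(add(Z, mul(Z, add(add(SSSZ, Z), add(Z, Z)))))))))))))
  step 42: S(S(S(S(S(S(S(S(S(mul(Z, add(add(SSSZ, Z), add(Z, Z))))))))))))
  step 43: S^9(Z)

Answer: YES — reaches normal form S^9(Z) in 43 ≤ 43 steps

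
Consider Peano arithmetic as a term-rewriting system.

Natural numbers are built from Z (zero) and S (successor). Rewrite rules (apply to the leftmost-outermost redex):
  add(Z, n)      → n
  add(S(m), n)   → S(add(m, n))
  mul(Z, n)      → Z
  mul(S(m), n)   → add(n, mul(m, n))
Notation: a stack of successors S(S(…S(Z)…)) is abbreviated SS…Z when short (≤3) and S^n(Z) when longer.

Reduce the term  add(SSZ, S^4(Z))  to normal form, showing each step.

Answer: normal form = S^6(Z)  (in 3 steps)

Working:
  start: add(SSZ, S^4(Z))
  [1] S(add(SZ, S^4(Z)))
  [2] S(S(add(Z, S^4(Z))))
  [3] S^6(Z)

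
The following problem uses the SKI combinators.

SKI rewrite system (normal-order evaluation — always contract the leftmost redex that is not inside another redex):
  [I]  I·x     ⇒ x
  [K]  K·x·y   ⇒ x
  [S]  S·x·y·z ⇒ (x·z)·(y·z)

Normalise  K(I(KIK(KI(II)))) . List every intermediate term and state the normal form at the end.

  start: K(I(KIK(KI(II))))
  [1] K(KIK(KI(II)))
  [2] K(I(KI(II)))
  [3] K(KI(II))
  [4] KI

Answer: normal form = KI  (in 4 steps)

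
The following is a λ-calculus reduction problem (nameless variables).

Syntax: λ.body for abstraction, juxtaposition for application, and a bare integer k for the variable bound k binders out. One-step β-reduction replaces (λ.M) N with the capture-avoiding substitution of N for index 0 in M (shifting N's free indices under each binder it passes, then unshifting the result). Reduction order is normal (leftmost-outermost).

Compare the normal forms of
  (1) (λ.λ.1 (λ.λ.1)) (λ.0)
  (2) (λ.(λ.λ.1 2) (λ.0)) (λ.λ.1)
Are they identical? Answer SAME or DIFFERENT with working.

Term A:
  start: (λ.λ.1 (λ.λ.1)) (λ.0)
  →1  λ.(λ.0) (λ.λ.1)
  →2  λ.λ.λ.1

Term B:
  start: (λ.(λ.λ.1 2) (λ.0)) (λ.λ.1)
  →1  (λ.λ.1 (λ.λ.1)) (λ.0)
  →2  λ.(λ.0) (λ.λ.1)
  →3  λ.λ.λ.1

Answer: SAME — A ⇓ λ.λ.λ.1, B ⇓ λ.λ.λ.1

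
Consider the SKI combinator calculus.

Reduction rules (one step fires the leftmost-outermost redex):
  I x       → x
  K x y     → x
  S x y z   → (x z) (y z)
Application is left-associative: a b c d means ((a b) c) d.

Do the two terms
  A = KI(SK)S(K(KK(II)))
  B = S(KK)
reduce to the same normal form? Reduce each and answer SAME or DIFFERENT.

Answer: SAME — A ⇓ S(KK), B ⇓ S(KK)

Working:
Term A:
  start: KI(SK)S(K(KK(II)))
  step 1: IS(K(KK(II)))
  step 2: S(K(KK(II)))
  step 3: S(KK)

Term B:
  start: S(KK)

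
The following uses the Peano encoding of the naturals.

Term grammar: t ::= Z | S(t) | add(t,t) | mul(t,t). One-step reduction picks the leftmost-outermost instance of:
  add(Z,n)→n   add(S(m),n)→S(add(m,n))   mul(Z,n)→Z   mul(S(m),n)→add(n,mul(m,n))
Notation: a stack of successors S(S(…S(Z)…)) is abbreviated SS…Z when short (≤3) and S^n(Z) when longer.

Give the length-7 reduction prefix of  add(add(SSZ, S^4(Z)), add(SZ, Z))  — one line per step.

Answer: after 7 steps: S(S(S(S(add(SSZ, add(SZ, Z))))))

Working:
  start: add(add(SSZ, S^4(Z)), add(SZ, Z))
  step 1: add(S(add(SZ, S^4(Z))), add(SZ, Z))
  step 2: S(add(add(SZ, S^4(Z)), add(SZ, Z)))
  step 3: S(add(S(add(Z, S^4(Z))), add(SZ, Z)))
  step 4: S(S(add(add(Z, S^4(Z)), add(SZ, Z))))
  step 5: S(S(add(S^4(Z), add(SZ, Z))))
  step 6: S(S(S(add(SSSZ, add(SZ, Z)))))
  step 7: S(S(S(S(add(SSZ, add(SZ, Z))))))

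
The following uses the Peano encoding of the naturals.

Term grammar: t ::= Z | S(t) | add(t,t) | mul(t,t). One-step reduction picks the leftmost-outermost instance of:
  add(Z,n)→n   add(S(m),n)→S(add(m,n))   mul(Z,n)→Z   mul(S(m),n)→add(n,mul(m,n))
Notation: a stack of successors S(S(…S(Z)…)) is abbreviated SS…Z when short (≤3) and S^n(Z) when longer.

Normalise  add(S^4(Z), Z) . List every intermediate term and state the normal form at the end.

  start: add(S^4(Z), Z)
  →1  S(add(SSSZ, Z))
  →2  S(S(add(SSZ, Z)))
  →3  S(S(S(add(SZ, Z))))
  →4  S(S(S(S(add(Z, Z)))))
  →5  S^4(Z)

Answer: normal form = S^4(Z)  (in 5 steps)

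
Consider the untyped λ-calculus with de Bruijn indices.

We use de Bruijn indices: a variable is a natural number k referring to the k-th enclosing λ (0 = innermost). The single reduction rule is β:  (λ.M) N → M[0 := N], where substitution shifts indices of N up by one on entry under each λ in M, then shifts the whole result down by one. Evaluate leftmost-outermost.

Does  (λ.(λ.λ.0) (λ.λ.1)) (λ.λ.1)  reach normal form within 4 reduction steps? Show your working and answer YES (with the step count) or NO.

  start: (λ.(λ.λ.0) (λ.λ.1)) (λ.λ.1)
  step 1: (λ.λ.0) (λ.λ.1)
  step 2: λ.0

Answer: YES — reaches normal form λ.0 in 2 ≤ 4 steps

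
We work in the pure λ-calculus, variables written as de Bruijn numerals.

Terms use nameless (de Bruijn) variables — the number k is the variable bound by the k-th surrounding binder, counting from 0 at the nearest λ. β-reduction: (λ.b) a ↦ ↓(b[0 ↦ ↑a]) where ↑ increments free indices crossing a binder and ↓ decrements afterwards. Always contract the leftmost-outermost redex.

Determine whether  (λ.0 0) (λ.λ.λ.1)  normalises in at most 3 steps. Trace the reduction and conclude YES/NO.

Answer: YES — reaches normal form λ.λ.1 in 2 ≤ 3 steps

Working:
  start: (λ.0 0) (λ.λ.λ.1)
  →1  (λ.λ.λ.1) (λ.λ.λ.1)
  →2  λ.λ.1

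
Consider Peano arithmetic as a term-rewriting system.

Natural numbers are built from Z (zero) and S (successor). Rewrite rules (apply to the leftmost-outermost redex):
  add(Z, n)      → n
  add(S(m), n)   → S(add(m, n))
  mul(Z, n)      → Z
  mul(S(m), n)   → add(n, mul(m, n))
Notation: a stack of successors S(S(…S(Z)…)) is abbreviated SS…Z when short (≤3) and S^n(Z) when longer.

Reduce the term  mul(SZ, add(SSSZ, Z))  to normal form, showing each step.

  start: mul(SZ, add(SSSZ, Z))
  [1] add(add(SSSZ, Z), mul(Z, add(SSSZ, Z)))
  [2] add(S(add(SSZ, Z)), mul(Z, add(SSSZ, Z)))
  [3] S(add(add(SSZ, Z), mul(Z, add(SSSZ, Z))))
  [4] S(add(S(add(SZ, Z)), mul(Z, add(SSSZ, Z))))
  [5] S(S(add(add(SZ, Z), mul(Z, add(SSSZ, Z)))))
  [6] S(S(add(S(add(Z, Z)), mul(Z, add(SSSZ, Z)))))
  [7] S(S(S(add(add(Z, Z), mul(Z, add(SSSZ, Z))))))
  [8] S(S(S(add(Z, mul(Z, add(SSSZ, Z))))))
  [9] S(S(S(mul(Z, add(SSSZ, Z)))))
  [10] SSSZ

Answer: normal form = SSSZ  (in 10 steps)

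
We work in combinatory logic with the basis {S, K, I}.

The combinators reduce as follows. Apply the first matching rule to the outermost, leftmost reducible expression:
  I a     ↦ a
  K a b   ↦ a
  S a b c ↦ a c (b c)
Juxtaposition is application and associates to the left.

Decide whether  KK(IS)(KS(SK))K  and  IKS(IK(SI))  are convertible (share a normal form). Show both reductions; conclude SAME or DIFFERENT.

Term A:
  start: KK(IS)(KS(SK))K
  step 1: K(KS(SK))K
  step 2: KS(SK)
  step 3: S

Term B:
  start: IKS(IK(SI))
  step 1: KS(IK(SI))
  step 2: S

Answer: SAME — A ⇓ S, B ⇓ S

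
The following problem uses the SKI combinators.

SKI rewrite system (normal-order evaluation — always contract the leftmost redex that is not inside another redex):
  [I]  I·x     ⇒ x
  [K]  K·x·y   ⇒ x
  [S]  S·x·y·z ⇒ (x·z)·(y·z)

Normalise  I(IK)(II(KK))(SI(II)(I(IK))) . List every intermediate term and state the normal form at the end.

Answer: normal form = KK  (in 5 steps)

Reduction:
  start: I(IK)(II(KK))(SI(II)(I(IK)))
  [1] IK(II(KK))(SI(II)(I(IK)))
  [2] K(II(KK))(SI(II)(I(IK)))
  [3] II(KK)
  [4] I(KK)
  [5] KK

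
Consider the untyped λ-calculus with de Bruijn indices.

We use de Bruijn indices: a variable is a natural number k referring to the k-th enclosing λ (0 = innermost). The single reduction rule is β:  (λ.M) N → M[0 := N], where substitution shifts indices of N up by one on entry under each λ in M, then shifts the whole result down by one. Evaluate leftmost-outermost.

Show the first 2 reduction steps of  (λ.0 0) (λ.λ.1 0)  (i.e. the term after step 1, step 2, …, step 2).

  start: (λ.0 0) (λ.λ.1 0)
  [1] (λ.λ.1 0) (λ.λ.1 0)
  [2] λ.(λ.λ.1 0) 0

Answer: after 2 steps: λ.(λ.λ.1 0) 0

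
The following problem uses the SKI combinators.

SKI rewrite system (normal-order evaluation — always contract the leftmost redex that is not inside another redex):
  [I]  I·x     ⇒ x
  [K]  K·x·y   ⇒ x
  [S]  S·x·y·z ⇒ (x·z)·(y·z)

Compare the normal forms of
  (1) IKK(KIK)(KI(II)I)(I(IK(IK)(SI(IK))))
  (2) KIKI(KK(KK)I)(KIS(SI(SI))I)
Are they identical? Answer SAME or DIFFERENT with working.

Answer: SAME — A ⇓ I, B ⇓ I

Reduction:
Term A:
  start: IKK(KIK)(KI(II)I)(I(IK(IK)(SI(IK))))
  →1  KK(KIK)(KI(II)I)(I(IK(IK)(SI(IK))))
  →2  K(KI(II)I)(I(IK(IK)(SI(IK))))
  →3  KI(II)I
  →4  II
  →5  I

Term B:
  start: KIKI(KK(KK)I)(KIS(SI(SI))I)
  →1  II(KK(KK)I)(KIS(SI(SI))I)
  →2  I(KK(KK)I)(KIS(SI(SI))I)
  →3  KK(KK)I(KIS(SI(SI))I)
  →4  KI(KIS(SI(SI))I)
  →5  I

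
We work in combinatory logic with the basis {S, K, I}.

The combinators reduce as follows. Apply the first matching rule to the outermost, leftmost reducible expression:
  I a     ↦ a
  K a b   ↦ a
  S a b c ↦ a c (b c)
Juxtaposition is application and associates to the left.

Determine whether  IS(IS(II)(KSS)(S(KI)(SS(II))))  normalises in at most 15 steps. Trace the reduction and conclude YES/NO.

Answer: YES — reaches normal form S(S(S(S(KI)(SSI)))(S(S(KI)(SSI)))) in 15 ≤ 15 steps

Working:
  start: IS(IS(II)(KSS)(S(KI)(SS(II))))
  →1  S(IS(II)(KSS)(S(KI)(SS(II))))
  →2  S(S(II)(KSS)(S(KI)(SS(II))))
  →3  S(II(S(KI)(SS(II)))(KSS(S(KI)(SS(II)))))
  →4  S(I(S(KI)(SS(II)))(KSS(S(KI)(SS(II)))))
  →5  S(S(KI)(SS(II))(KSS(S(KI)(SS(II)))))
  →6  S(KI(KSS(S(KI)(SS(II))))(SS(II)(KSS(S(KI)(SS(II))))))
  →7  S(I(SS(II)(KSS(S(KI)(SS(II))))))
  →8  S(SS(II)(KSS(S(KI)(SS(II)))))
  →9  S(S(KSS(S(KI)(SS(II))))(II(KSS(S(KI)(SS(II))))))
  →10  S(S(S(S(KI)(SS(II))))(II(KSS(S(KI)(SS(II))))))
  →11  S(S(S(S(KI)(SSI)))(II(KSS(S(KI)(SS(II))))))
  →12  S(S(S(S(KI)(SSI)))(I(KSS(S(KI)(SS(II))))))
  →13  S(S(S(S(KI)(SSI)))(KSS(S(KI)(SS(II)))))
  →14  S(S(S(S(KI)(SSI)))(S(S(KI)(SS(II)))))
  →15  S(S(S(S(KI)(SSI)))(S(S(KI)(SSI))))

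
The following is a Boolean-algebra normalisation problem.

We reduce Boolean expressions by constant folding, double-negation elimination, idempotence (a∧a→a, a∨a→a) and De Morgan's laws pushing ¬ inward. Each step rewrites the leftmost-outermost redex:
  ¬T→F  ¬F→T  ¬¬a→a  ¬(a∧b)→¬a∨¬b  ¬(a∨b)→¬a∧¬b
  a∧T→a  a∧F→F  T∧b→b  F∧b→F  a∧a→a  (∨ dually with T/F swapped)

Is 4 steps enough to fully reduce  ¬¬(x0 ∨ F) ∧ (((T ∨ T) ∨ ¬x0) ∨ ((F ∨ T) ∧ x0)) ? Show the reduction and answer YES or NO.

  start: ¬¬(x0 ∨ F) ∧ (((T ∨ T) ∨ ¬x0) ∨ ((F ∨ T) ∧ x0))
  [1] (x0 ∨ F) ∧ (((T ∨ T) ∨ ¬x0) ∨ ((F ∨ T) ∧ x0))
  [2] x0 ∧ (((T ∨ T) ∨ ¬x0) ∨ ((F ∨ T) ∧ x0))
  [3] x0 ∧ ((T ∨ ¬x0) ∨ ((F ∨ T) ∧ x0))
  [4] x0 ∧ (T ∨ ((F ∨ T) ∧ x0))

Answer: NO — after 4 steps the term is x0 ∧ (T ∨ ((F ∨ T) ∧ x0)), not yet normal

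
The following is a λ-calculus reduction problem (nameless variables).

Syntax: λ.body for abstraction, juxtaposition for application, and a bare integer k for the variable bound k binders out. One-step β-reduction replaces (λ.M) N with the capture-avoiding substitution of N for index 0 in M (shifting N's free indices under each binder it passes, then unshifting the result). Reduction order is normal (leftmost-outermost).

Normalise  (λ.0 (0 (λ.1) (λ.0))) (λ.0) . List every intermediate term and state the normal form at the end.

Answer: normal form = λ.0  (in 4 steps)

Derivation:
  start: (λ.0 (0 (λ.1) (λ.0))) (λ.0)
  [1] (λ.0) ((λ.0) (λ.λ.0) (λ.0))
  [2] (λ.0) (λ.λ.0) (λ.0)
  [3] (λ.λ.0) (λ.0)
  [4] λ.0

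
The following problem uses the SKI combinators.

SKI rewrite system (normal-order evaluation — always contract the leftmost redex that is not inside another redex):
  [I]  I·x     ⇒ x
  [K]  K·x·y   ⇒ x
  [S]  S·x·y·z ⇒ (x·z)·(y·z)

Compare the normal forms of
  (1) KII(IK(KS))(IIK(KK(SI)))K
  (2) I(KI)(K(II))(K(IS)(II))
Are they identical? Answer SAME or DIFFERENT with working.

Answer: SAME — A ⇓ S, B ⇓ S

Reduction:
Term A:
  start: KII(IK(KS))(IIK(KK(SI)))K
  →1  I(IK(KS))(IIK(KK(SI)))K
  →2  IK(KS)(IIK(KK(SI)))K
  →3  K(KS)(IIK(KK(SI)))K
  →4  KSK
  →5  S

Term B:
  start: I(KI)(K(II))(K(IS)(II))
  →1  KI(K(II))(K(IS)(II))
  →2  I(K(IS)(II))
  →3  K(IS)(II)
  →4  IS
  →5  S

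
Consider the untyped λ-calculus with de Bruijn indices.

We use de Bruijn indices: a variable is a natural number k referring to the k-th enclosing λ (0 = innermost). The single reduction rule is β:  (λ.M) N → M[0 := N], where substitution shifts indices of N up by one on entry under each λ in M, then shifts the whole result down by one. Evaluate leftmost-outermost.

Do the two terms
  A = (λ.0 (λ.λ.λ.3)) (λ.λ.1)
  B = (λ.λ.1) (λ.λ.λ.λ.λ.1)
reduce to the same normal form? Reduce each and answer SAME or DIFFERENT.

Term A:
  start: (λ.0 (λ.λ.λ.3)) (λ.λ.1)
  step 1: (λ.λ.1) (λ.λ.λ.λ.λ.1)
  step 2: λ.λ.λ.λ.λ.λ.1

Term B:
  start: (λ.λ.1) (λ.λ.λ.λ.λ.1)
  step 1: λ.λ.λ.λ.λ.λ.1

Answer: SAME — A ⇓ λ.λ.λ.λ.λ.λ.1, B ⇓ λ.λ.λ.λ.λ.λ.1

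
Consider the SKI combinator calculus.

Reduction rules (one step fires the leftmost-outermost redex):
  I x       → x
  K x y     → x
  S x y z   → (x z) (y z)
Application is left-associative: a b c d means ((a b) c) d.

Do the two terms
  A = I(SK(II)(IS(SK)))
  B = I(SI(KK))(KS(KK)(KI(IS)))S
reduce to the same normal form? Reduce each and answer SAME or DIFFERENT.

Answer: DIFFERENT — A ⇓ S(SK), B ⇓ S(KS)

Working:
Term A:
  start: I(SK(II)(IS(SK)))
  step 1: SK(II)(IS(SK))
  step 2: K(IS(SK))(II(IS(SK)))
  step 3: IS(SK)
  step 4: S(SK)

Term B:
  start: I(SI(KK))(KS(KK)(KI(IS)))S
  step 1: SI(KK)(KS(KK)(KI(IS)))S
  step 2: I(KS(KK)(KI(IS)))(KK(KS(KK)(KI(IS))))S
  step 3: KS(KK)(KI(IS))(KK(KS(KK)(KI(IS))))S
  step 4: S(KI(IS))(KK(KS(KK)(KI(IS))))S
  step 5: KI(IS)S(KK(KS(KK)(KI(IS)))S)
  step 6: IS(KK(KS(KK)(KI(IS)))S)
  step 7: S(KK(KS(KK)(KI(IS)))S)
  step 8: S(KS)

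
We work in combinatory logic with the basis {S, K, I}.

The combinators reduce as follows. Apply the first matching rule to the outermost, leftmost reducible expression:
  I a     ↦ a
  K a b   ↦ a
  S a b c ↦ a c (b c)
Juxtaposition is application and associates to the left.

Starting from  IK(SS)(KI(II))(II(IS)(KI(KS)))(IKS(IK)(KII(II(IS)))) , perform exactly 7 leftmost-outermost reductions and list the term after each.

Answer: after 7 steps: S(S(II(IS)))(II(IS)(KI(KS))(IKS(IK)(KII(II(IS)))))

Reduction:
  start: IK(SS)(KI(II))(II(IS)(KI(KS)))(IKS(IK)(KII(II(IS))))
  →1  K(SS)(KI(II))(II(IS)(KI(KS)))(IKS(IK)(KII(II(IS))))
  →2  SS(II(IS)(KI(KS)))(IKS(IK)(KII(II(IS))))
  →3  S(IKS(IK)(KII(II(IS))))(II(IS)(KI(KS))(IKS(IK)(KII(II(IS)))))
  →4  S(KS(IK)(KII(II(IS))))(II(IS)(KI(KS))(IKS(IK)(KII(II(IS)))))
  →5  S(S(KII(II(IS))))(II(IS)(KI(KS))(IKS(IK)(KII(II(IS)))))
  →6  S(S(I(II(IS))))(II(IS)(KI(KS))(IKS(IK)(KII(II(IS)))))
  →7  S(S(II(IS)))(II(IS)(KI(KS))(IKS(IK)(KII(II(IS)))))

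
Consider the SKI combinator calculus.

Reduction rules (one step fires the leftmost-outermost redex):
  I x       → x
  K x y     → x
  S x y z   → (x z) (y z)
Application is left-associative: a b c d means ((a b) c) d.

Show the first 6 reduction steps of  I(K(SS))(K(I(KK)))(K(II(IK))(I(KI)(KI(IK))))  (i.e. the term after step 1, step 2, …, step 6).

Answer: after 6 steps: SSK

Reduction:
  start: I(K(SS))(K(I(KK)))(K(II(IK))(I(KI)(KI(IK))))
  step 1: K(SS)(K(I(KK)))(K(II(IK))(I(KI)(KI(IK))))
  step 2: SS(K(II(IK))(I(KI)(KI(IK))))
  step 3: SS(II(IK))
  step 4: SS(I(IK))
  step 5: SS(IK)
  step 6: SSK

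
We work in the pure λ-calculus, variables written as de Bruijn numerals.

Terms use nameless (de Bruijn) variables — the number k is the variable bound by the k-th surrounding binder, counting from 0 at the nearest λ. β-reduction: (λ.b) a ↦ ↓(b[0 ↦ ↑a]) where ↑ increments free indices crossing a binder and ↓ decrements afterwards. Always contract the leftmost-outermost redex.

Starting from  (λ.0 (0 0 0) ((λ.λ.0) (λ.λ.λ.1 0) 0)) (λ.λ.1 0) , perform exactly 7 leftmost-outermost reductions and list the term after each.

  start: (λ.0 (0 0 0) ((λ.λ.0) (λ.λ.λ.1 0) 0)) (λ.λ.1 0)
  →1  (λ.λ.1 0) ((λ.λ.1 0) (λ.λ.1 0) (λ.λ.1 0)) ((λ.λ.0) (λ.λ.λ.1 0) (λ.λ.1 0))
  →2  (λ.(λ.λ.1 0) (λ.λ.1 0) (λ.λ.1 0) 0) ((λ.λ.0) (λ.λ.λ.1 0) (λ.λ.1 0))
  →3  (λ.λ.1 0) (λ.λ.1 0) (λ.λ.1 0) ((λ.λ.0) (λ.λ.λ.1 0) (λ.λ.1 0))
  →4  (λ.(λ.λ.1 0) 0) (λ.λ.1 0) ((λ.λ.0) (λ.λ.λ.1 0) (λ.λ.1 0))
  →5  (λ.λ.1 0) (λ.λ.1 0) ((λ.λ.0) (λ.λ.λ.1 0) (λ.λ.1 0))
  →6  (λ.(λ.λ.1 0) 0) ((λ.λ.0) (λ.λ.λ.1 0) (λ.λ.1 0))
  →7  (λ.λ.1 0) ((λ.λ.0) (λ.λ.λ.1 0) (λ.λ.1 0))

Answer: after 7 steps: (λ.λ.1 0) ((λ.λ.0) (λ.λ.λ.1 0) (λ.λ.1 0))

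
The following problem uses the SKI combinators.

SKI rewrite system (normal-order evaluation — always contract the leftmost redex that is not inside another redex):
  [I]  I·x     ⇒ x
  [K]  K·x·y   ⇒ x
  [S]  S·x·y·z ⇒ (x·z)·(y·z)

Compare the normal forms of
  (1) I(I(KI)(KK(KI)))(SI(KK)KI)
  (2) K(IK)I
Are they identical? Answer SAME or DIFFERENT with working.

Term A:
  start: I(I(KI)(KK(KI)))(SI(KK)KI)
  [1] I(KI)(KK(KI))(SI(KK)KI)
  [2] KI(KK(KI))(SI(KK)KI)
  [3] I(SI(KK)KI)
  [4] SI(KK)KI
  [5] IK(KKK)I
  [6] K(KKK)I
  [7] KKK
  [8] K

Term B:
  start: K(IK)I
  [1] IK
  [2] K

Answer: SAME — A ⇓ K, B ⇓ K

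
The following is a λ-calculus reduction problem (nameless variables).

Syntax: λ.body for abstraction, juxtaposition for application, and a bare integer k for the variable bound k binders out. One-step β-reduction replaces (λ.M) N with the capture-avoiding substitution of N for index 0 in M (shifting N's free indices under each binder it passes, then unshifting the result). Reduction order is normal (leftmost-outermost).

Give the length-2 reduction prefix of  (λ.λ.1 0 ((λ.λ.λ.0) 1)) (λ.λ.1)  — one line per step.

  start: (λ.λ.1 0 ((λ.λ.λ.0) 1)) (λ.λ.1)
  step 1: λ.(λ.λ.1) 0 ((λ.λ.λ.0) (λ.λ.1))
  step 2: λ.(λ.1) ((λ.λ.λ.0) (λ.λ.1))

Answer: after 2 steps: λ.(λ.1) ((λ.λ.λ.0) (λ.λ.1))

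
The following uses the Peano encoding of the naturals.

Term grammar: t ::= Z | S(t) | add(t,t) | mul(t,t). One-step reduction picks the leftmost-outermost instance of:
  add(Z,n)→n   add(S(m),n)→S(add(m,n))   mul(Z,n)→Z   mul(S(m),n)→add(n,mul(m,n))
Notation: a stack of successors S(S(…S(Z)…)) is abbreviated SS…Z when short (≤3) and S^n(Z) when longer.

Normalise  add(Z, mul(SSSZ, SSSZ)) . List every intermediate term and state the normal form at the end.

  start: add(Z, mul(SSSZ, SSSZ))
  step 1: mul(SSSZ, SSSZ)
  step 2: add(SSSZ, mul(SSZ, SSSZ))
  step 3: S(add(SSZ, mul(SSZ, SSSZ)))
  step 4: S(S(add(SZ, mul(SSZ, SSSZ))))
  step 5: S(S(S(add(Z, mul(SSZ, SSSZ)))))
  step 6: S(S(S(mul(SSZ, SSSZ))))
  step 7: S(S(S(add(SSSZ, mul(SZ, SSSZ)))))
  step 8: S(S(S(S(add(SSZ, mul(SZ, SSSZ))))))
  step 9: S(S(S(S(S(add(SZ, mul(SZ, SSSZ)))))))
  step 10: S(S(S(S(S(S(add(Z, mul(SZ, SSSZ))))))))
  step 11: S(S(S(S(S(S(mul(SZ, SSSZ)))))))
  step 12: S(S(S(S(S(S(add(SSSZ, mul(Z, SSSZ))))))))
  step 13: S(S(S(S(S(S(S(add(SSZ, mul(Z, SSSZ)))))))))
  step 14: S(S(S(S(S(S(S(S(add(SZ, mul(Z, SSSZ))))))))))
  step 15: S(S(S(S(S(S(S(S(S(add(Z, mul(Z, SSSZ)))))))))))
  step 16: S(S(S(S(S(S(S(S(S(mul(Z, SSSZ))))))))))
  step 17: S^9(Z)

Answer: normal form = S^9(Z)  (in 17 steps)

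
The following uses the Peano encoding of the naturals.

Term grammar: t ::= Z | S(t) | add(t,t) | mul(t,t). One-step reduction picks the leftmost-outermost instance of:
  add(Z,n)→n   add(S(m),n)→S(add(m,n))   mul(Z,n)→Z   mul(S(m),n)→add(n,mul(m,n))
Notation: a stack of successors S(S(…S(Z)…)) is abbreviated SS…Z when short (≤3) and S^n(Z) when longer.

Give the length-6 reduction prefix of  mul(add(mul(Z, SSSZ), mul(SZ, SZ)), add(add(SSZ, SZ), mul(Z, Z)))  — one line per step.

  start: mul(add(mul(Z, SSSZ), mul(SZ, SZ)), add(add(SSZ, SZ), mul(Z, Z)))
  [1] mul(add(Z, mul(SZ, SZ)), add(add(SSZ, SZ), mul(Z, Z)))
  [2] mul(mul(SZ, SZ), add(add(SSZ, SZ), mul(Z, Z)))
  [3] mul(add(SZ, mul(Z, SZ)), add(add(SSZ, SZ), mul(Z, Z)))
  [4] mul(S(add(Z, mul(Z, SZ))), add(add(SSZ, SZ), mul(Z, Z)))
  [5] add(add(add(SSZ, SZ), mul(Z, Z)), mul(add(Z, mul(Z, SZ)), add(add(SSZ, SZ), mul(Z, Z))))
  [6] add(add(S(add(SZ, SZ)), mul(Z, Z)), mul(add(Z, mul(Z, SZ)), add(add(SSZ, SZ), mul(Z, Z))))

Answer: after 6 steps: add(add(S(add(SZ, SZ)), mul(Z, Z)), mul(add(Z, mul(Z, SZ)), add(add(SSZ, SZ), mul(Z, Z))))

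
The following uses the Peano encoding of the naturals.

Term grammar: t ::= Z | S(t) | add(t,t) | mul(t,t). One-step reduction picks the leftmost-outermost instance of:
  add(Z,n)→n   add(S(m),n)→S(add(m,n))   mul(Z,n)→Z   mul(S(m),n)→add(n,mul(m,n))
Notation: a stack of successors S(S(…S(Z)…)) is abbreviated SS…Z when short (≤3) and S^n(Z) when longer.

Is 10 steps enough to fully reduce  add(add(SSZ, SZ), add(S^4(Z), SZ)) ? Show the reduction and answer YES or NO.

  start: add(add(SSZ, SZ), add(S^4(Z), SZ))
  [1] add(S(add(SZ, SZ)), add(S^4(Z), SZ))
  [2] S(add(add(SZ, SZ), add(S^4(Z), SZ)))
  [3] S(add(S(add(Z, SZ)), add(S^4(Z), SZ)))
  [4] S(S(add(add(Z, SZ), add(S^4(Z), SZ))))
  [5] S(S(add(SZ, add(S^4(Z), SZ))))
  [6] S(S(S(add(Z, add(S^4(Z), SZ)))))
  [7] S(S(S(add(S^4(Z), SZ))))
  [8] S(S(S(S(add(SSSZ, SZ)))))
  [9] S(S(S(S(S(add(SSZ, SZ))))))
  [10] S(S(S(S(S(S(add(SZ, SZ)))))))

Answer: NO — after 10 steps the term is S(S(S(S(S(S(add(SZ, SZ))))))), not yet normal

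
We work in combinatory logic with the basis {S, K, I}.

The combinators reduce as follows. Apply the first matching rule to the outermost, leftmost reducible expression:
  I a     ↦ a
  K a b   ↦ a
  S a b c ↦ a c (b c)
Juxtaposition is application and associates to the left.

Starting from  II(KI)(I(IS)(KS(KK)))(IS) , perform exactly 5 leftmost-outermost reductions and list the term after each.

  start: II(KI)(I(IS)(KS(KK)))(IS)
  step 1: I(KI)(I(IS)(KS(KK)))(IS)
  step 2: KI(I(IS)(KS(KK)))(IS)
  step 3: I(IS)
  step 4: IS
  step 5: S

Answer: after 5 steps: S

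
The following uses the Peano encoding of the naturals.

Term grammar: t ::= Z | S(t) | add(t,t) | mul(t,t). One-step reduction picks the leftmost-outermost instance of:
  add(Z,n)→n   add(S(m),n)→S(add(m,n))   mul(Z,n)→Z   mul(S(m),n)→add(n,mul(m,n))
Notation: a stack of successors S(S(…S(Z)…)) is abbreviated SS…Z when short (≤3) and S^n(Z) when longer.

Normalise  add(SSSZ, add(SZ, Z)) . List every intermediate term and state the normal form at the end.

  start: add(SSSZ, add(SZ, Z))
  [1] S(add(SSZ, add(SZ, Z)))
  [2] S(S(add(SZ, add(SZ, Z))))
  [3] S(S(S(add(Z, add(SZ, Z)))))
  [4] S(S(S(add(SZ, Z))))
  [5] S(S(S(S(add(Z, Z)))))
  [6] S^4(Z)

Answer: normal form = S^4(Z)  (in 6 steps)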